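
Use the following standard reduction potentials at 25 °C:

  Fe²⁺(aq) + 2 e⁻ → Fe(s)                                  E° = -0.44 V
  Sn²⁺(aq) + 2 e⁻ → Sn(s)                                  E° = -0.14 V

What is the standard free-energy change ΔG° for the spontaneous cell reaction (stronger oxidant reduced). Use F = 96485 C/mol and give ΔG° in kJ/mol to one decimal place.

Sn²⁺/Sn (E° = -0.14 V) is the cathode; Fe²⁺/Fe (E° = -0.44 V) is the anode, so E°cell = +0.30 V.
Balancing electrons gives n = 2 (lcm of 2 and 2).
ΔG° = −nFE° = −(2)(96485)(+0.30) = -57,891 J = -57.9 kJ/mol.

-57.9 kJ/mol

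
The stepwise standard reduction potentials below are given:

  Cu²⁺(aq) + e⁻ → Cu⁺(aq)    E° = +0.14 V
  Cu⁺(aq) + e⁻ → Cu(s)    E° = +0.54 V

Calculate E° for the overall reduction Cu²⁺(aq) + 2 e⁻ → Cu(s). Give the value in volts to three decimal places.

Standard free energies of sequential steps add: ΔG°₃ = ΔG°₁ + ΔG°₂, so n₃E°₃ = n₁E°₁ + n₂E°₂.
E°₃ = (1×+0.14 + 1×+0.54) / 2 = (+0.680) / 2 = +0.340 V.

+0.340 V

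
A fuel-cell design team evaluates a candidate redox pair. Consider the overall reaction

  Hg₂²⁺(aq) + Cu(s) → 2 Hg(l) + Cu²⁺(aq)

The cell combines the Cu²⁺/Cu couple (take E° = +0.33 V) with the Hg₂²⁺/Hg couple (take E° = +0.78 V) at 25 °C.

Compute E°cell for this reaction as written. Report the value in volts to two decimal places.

+0.45 V

The Hg₂²⁺/Hg couple has the higher reduction potential, so it is the cathode; Cu²⁺/Cu is oxidised at the anode.
E°cell = E°(cathode) − E°(anode) = (+0.78) − (+0.33) = +0.45 V.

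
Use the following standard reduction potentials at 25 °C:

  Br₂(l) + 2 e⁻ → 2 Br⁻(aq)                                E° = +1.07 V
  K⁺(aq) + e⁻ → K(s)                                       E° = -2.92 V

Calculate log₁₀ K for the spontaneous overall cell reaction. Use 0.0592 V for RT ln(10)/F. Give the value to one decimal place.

Cathode: Br₂/Br⁻; anode: K⁺/K. E°cell = +3.99 V, n = 2.
log K = nE°cell / 0.0592 = (2)(+3.99) / 0.0592 = 134.8.

134.8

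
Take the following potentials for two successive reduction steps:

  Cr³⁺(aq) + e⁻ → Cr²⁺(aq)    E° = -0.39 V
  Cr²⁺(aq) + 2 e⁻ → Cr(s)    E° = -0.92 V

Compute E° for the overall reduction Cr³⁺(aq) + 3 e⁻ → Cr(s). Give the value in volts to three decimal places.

Standard free energies of sequential steps add: ΔG°₃ = ΔG°₁ + ΔG°₂, so n₃E°₃ = n₁E°₁ + n₂E°₂.
E°₃ = (1×-0.39 + 2×-0.92) / 3 = (-2.230) / 3 = -0.743 V.

-0.743 V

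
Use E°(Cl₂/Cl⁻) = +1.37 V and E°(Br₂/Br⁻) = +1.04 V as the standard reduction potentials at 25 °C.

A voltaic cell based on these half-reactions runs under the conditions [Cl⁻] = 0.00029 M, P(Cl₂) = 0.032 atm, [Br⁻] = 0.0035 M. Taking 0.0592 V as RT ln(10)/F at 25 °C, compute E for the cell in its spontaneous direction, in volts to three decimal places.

+0.350 V

Cl₂/Cl⁻ is the cathode (higher E°), Br₂/Br⁻ the anode: E°cell = +1.37 − (+1.04) = +0.33 V, n = 2.
Overall: Cl₂(g) + 2 Br⁻(aq) → 2 Cl⁻(aq) + Br₂(l)
Q = [Cl⁻]^2 / (P(Cl₂)·[Br⁻]^2); log Q = -0.668.
E = E° − (0.0592/n) log Q = +0.33 − (0.0592/2)(-0.668) = +0.350 V.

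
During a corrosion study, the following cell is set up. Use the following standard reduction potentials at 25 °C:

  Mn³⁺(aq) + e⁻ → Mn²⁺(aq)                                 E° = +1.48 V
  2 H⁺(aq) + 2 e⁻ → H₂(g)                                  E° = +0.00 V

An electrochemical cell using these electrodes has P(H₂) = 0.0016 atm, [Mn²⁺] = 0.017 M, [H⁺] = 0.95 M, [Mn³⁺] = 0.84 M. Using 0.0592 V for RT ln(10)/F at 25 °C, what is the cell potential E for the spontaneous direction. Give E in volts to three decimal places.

Mn³⁺/Mn²⁺ is the cathode (higher E°), H⁺/H₂ the anode: E°cell = +1.48 − (+0.00) = +1.48 V, n = 2.
Overall: 2 Mn³⁺(aq) + H₂(g) → 2 Mn²⁺(aq) + 2 H⁺(aq)
Q = [Mn²⁺]^2·[H⁺]^2 / ([Mn³⁺]^2·P(H₂)); log Q = -0.636.
E = E° − (0.0592/n) log Q = +1.48 − (0.0592/2)(-0.636) = +1.499 V.

+1.499 V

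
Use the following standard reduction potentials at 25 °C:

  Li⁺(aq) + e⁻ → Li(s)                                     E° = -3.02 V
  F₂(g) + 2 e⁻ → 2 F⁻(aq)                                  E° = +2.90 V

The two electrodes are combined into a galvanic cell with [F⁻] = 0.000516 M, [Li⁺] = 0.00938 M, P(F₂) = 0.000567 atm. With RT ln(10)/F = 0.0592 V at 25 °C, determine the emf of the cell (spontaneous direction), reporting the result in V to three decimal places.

+6.139 V

F₂/F⁻ is the cathode (higher E°), Li⁺/Li the anode: E°cell = +2.90 − (-3.02) = +5.92 V, n = 2.
Overall: F₂(g) + 2 Li(s) → 2 F⁻(aq) + 2 Li⁺(aq)
Q = [F⁻]^2·[Li⁺]^2 / (P(F₂)); log Q = -7.384.
E = E° − (0.0592/n) log Q = +5.92 − (0.0592/2)(-7.384) = +6.139 V.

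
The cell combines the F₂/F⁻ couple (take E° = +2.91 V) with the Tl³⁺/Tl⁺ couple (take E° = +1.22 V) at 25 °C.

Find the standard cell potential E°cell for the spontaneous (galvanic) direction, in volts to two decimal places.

The F₂/F⁻ couple has the higher reduction potential, so it is the cathode; Tl³⁺/Tl⁺ is oxidised at the anode.
E°cell = E°(cathode) − E°(anode) = (+2.91) − (+1.22) = +1.69 V.
Since E°cell > 0, the reaction is spontaneous under standard conditions.

+1.69 V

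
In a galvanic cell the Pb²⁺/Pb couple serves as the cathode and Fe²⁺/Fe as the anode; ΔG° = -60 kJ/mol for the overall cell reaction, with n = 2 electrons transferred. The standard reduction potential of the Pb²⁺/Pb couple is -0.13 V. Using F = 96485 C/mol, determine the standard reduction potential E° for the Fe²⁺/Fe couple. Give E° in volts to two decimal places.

-0.44 V

E°cell = −ΔG°/(nF) = −(-60×10³)/((2)(96485)) = +0.311 V.
Since Pb²⁺/Pb is the cathode and Fe²⁺/Fe the anode, E°cell = E°(Pb²⁺/Pb) − E°(Fe²⁺/Fe).
So E°(Fe²⁺/Fe) = E°(Pb²⁺/Pb) − E°cell = (-0.13) − (+0.311) = -0.44 V.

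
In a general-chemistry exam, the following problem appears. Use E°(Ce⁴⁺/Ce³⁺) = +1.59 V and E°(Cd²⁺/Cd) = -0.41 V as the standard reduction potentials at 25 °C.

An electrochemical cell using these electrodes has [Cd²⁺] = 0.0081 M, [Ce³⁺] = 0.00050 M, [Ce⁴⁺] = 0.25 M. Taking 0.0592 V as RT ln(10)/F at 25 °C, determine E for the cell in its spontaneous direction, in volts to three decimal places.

Ce⁴⁺/Ce³⁺ is the cathode (higher E°), Cd²⁺/Cd the anode: E°cell = +1.59 − (-0.41) = +2.00 V, n = 2.
Overall: 2 Ce⁴⁺(aq) + Cd(s) → 2 Ce³⁺(aq) + Cd²⁺(aq)
Q = [Ce³⁺]^2·[Cd²⁺] / ([Ce⁴⁺]^2); log Q = -7.489.
E = E° − (0.0592/n) log Q = +2.00 − (0.0592/2)(-7.489) = +2.222 V.

+2.222 V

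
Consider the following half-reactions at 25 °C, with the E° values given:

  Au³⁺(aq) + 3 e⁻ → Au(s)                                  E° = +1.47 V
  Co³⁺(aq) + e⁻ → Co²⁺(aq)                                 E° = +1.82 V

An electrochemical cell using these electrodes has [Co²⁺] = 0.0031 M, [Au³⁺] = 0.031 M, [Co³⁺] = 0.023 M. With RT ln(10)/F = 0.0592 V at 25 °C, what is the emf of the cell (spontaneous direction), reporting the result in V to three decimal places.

Co³⁺/Co²⁺ is the cathode (higher E°), Au³⁺/Au the anode: E°cell = +1.82 − (+1.47) = +0.35 V, n = 3.
Overall: 3 Co³⁺(aq) + Au(s) → 3 Co²⁺(aq) + Au³⁺(aq)
Q = [Co²⁺]^3·[Au³⁺] / ([Co³⁺]^3); log Q = -4.120.
E = E° − (0.0592/n) log Q = +0.35 − (0.0592/3)(-4.120) = +0.431 V.

+0.431 V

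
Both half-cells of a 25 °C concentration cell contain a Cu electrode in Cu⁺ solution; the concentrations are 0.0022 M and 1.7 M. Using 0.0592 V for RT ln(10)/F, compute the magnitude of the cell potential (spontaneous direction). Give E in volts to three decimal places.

+0.171 V

For a concentration cell E°cell = 0. The 1.7 M side is the cathode (reduction is favoured where [Cu⁺] is higher).
With n = 1, E = −(0.0592/1) log([Cu⁺]ₐₙ/[Cu⁺]꜀ₐₜ) = −(0.0592/1) log(0.0022/1.7) = −(0.0592/1)(-2.888) = +0.171 V.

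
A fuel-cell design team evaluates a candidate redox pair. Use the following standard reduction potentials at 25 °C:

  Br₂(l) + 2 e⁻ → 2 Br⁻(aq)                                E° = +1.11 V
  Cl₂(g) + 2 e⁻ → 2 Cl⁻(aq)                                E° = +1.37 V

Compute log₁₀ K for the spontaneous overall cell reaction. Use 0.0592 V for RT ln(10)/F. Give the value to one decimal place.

Cathode: Cl₂/Cl⁻; anode: Br₂/Br⁻. E°cell = +0.26 V, n = 2.
log K = nE°cell / 0.0592 = (2)(+0.26) / 0.0592 = 8.8.

8.8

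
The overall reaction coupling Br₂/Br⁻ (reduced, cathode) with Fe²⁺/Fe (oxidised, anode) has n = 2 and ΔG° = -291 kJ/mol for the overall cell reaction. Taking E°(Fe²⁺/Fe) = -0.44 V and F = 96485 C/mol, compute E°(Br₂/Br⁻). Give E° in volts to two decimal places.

E°cell = −ΔG°/(nF) = −(-291×10³)/((2)(96485)) = +1.508 V.
Since Br₂/Br⁻ is the cathode and Fe²⁺/Fe the anode, E°cell = E°(Br₂/Br⁻) − E°(Fe²⁺/Fe).
So E°(Br₂/Br⁻) = E°cell + E°(Fe²⁺/Fe) = +1.508 + (-0.44) = +1.07 V.

+1.07 V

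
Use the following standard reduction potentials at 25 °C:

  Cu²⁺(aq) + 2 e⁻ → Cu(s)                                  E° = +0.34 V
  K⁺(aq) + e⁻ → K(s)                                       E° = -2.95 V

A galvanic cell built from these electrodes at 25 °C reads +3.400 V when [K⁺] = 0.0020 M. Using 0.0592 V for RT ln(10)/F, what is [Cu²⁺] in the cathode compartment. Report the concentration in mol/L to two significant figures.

0.021 M

Cu²⁺/Cu is the cathode, K⁺/K the anode: E°cell = +3.29 V, n = 2.
Overall reaction: Cu²⁺(aq) + 2 K(s) → Cu(s) + 2 K⁺(aq); Q = [K⁺]^2/[Cu²⁺]^1.
From E = E° − (0.0592/n) log Q: log Q = (E° − E)·n/0.0592 = (+3.29 − (+3.400))·2/0.0592 = -3.7162.
So 1·log[Cu²⁺] = 2·log(0.002) − log Q = -5.3979 − (-3.7162) = -1.6817; [Cu²⁺] = 10^(-1.6817) ≈ 0.021 M.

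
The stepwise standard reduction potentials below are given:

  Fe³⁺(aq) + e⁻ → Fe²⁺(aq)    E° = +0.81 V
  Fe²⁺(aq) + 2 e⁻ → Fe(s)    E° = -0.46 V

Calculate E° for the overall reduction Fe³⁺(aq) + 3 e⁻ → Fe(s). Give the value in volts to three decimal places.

-0.037 V

Since ΔG° = −nFE° is additive over sequential reductions, n₃E°₃ = n₁E°₁ + n₂E°₂.
E°₃ = (1×+0.81 + 2×-0.46) / 3 = (-0.110) / 3 = -0.037 V.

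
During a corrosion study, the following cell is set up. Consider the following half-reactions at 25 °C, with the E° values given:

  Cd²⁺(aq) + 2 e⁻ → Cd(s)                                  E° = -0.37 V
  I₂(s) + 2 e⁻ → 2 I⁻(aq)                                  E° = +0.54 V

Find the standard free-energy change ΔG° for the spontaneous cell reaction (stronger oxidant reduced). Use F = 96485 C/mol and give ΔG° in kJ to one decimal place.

-175.6 kJ

I₂/I⁻ (E° = +0.54 V) is the cathode; Cd²⁺/Cd (E° = -0.37 V) is the anode, so E°cell = +0.91 V.
Balancing electrons gives n = 2 (lcm of 2 and 2).
ΔG° = −nFE° = −(2)(96485)(+0.91) = -175,603 J = -175.6 kJ.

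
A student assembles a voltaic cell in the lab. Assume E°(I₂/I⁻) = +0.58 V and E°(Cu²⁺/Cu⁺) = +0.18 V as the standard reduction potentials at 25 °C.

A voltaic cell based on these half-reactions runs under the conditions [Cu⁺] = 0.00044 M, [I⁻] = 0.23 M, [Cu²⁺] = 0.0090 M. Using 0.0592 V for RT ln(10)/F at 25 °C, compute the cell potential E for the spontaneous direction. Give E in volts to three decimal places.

I₂/I⁻ is the cathode (higher E°), Cu²⁺/Cu⁺ the anode: E°cell = +0.58 − (+0.18) = +0.40 V, n = 2.
Overall: I₂(s) + 2 Cu⁺(aq) → 2 I⁻(aq) + 2 Cu²⁺(aq)
Q = [I⁻]^2·[Cu²⁺]^2 / ([Cu⁺]^2); log Q = 1.345.
E = E° − (0.0592/n) log Q = +0.40 − (0.0592/2)(1.345) = +0.360 V.

+0.360 V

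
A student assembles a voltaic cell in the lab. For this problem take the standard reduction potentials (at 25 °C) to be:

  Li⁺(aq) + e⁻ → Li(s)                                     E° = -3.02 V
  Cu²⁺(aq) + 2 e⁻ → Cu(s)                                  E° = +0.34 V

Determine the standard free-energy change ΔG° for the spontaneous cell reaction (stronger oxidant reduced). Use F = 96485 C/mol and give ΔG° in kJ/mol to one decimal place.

-648.4 kJ/mol

Cu²⁺/Cu (E° = +0.34 V) is the cathode; Li⁺/Li (E° = -3.02 V) is the anode, so E°cell = +3.36 V.
Balancing electrons gives n = 2 (lcm of 2 and 1).
ΔG° = −nFE° = −(2)(96485)(+3.36) = -648,379 J = -648.4 kJ/mol.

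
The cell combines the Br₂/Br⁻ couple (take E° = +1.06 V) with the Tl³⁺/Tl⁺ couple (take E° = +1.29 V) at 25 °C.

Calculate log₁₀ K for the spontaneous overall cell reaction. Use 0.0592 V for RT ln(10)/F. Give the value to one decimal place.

Cathode: Tl³⁺/Tl⁺; anode: Br₂/Br⁻. E°cell = +0.23 V, n = 2.
log K = nE°cell / 0.0592 = (2)(+0.23) / 0.0592 = 7.8.

7.8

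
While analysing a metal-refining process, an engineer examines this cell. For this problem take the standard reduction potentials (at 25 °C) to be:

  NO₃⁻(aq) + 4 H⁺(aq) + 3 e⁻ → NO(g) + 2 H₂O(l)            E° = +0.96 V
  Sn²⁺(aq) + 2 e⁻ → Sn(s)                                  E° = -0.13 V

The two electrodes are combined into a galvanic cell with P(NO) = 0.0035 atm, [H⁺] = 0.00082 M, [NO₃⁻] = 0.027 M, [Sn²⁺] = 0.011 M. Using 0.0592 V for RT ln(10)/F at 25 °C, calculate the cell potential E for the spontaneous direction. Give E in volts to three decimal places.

+0.922 V

NO₃⁻/NO is the cathode (higher E°), Sn²⁺/Sn the anode: E°cell = +0.96 − (-0.13) = +1.09 V, n = 6.
Overall: 2 NO₃⁻(aq) + 8 H⁺(aq) + 3 Sn(s) → 2 NO(g) + 4 H₂O(l) + 3 Sn²⁺(aq)
Q = P(NO)^2·[Sn²⁺]^3 / ([NO₃⁻]^2·[H⁺]^8); log Q = 17.039.
E = E° − (0.0592/n) log Q = +1.09 − (0.0592/6)(17.039) = +0.922 V.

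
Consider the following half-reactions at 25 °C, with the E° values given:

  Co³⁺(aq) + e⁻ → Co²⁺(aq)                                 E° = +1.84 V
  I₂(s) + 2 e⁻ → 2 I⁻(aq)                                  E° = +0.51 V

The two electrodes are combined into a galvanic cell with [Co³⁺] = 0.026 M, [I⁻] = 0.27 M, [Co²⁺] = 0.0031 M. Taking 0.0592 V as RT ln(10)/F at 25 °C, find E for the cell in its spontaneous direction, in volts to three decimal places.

+1.351 V

Co³⁺/Co²⁺ is the cathode (higher E°), I₂/I⁻ the anode: E°cell = +1.84 − (+0.51) = +1.33 V, n = 2.
Overall: 2 Co³⁺(aq) + 2 I⁻(aq) → 2 Co²⁺(aq) + I₂(s)
Q = [Co²⁺]^2 / ([Co³⁺]^2·[I⁻]^2); log Q = -0.710.
E = E° − (0.0592/n) log Q = +1.33 − (0.0592/2)(-0.710) = +1.351 V.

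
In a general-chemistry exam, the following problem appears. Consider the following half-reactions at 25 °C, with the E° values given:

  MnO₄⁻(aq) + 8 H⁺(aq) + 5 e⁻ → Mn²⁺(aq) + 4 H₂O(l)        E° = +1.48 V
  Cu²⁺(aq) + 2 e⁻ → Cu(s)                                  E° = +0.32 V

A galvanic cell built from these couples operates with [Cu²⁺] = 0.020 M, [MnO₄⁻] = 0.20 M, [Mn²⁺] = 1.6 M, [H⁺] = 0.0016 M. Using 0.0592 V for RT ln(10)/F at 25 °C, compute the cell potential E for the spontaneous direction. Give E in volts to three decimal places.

MnO₄⁻/Mn²⁺ is the cathode (higher E°), Cu²⁺/Cu the anode: E°cell = +1.48 − (+0.32) = +1.16 V, n = 10.
Overall: 2 MnO₄⁻(aq) + 16 H⁺(aq) + 5 Cu(s) → 2 Mn²⁺(aq) + 8 H₂O(l) + 5 Cu²⁺(aq)
Q = [Mn²⁺]^2·[Cu²⁺]^5 / ([MnO₄⁻]^2·[H⁺]^16); log Q = 38.045.
E = E° − (0.0592/n) log Q = +1.16 − (0.0592/10)(38.045) = +0.935 V.

+0.935 V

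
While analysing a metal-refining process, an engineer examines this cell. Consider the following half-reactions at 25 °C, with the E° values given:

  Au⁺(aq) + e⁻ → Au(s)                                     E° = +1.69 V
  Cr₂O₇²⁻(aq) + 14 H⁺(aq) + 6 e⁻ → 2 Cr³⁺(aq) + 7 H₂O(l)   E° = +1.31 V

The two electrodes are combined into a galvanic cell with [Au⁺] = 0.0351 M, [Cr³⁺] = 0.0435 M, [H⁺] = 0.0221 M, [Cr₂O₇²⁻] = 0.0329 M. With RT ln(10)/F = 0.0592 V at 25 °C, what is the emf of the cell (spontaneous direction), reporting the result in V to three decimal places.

+0.510 V

Au⁺/Au is the cathode (higher E°), Cr₂O₇²⁻/Cr³⁺ the anode: E°cell = +1.69 − (+1.31) = +0.38 V, n = 6.
Overall: 6 Au⁺(aq) + 2 Cr³⁺(aq) + 7 H₂O(l) → 6 Au(s) + Cr₂O₇²⁻(aq) + 14 H⁺(aq)
Q = [Cr₂O₇²⁻]·[H⁺]^14 / ([Au⁺]^6·[Cr³⁺]^2); log Q = -13.210.
E = E° − (0.0592/n) log Q = +0.38 − (0.0592/6)(-13.210) = +0.510 V.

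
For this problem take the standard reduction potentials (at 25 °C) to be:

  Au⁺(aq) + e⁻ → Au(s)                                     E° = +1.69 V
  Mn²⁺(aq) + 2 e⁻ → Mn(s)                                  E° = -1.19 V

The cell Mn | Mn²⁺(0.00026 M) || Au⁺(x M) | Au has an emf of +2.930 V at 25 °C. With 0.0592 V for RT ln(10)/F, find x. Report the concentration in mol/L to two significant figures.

Au⁺/Au is the cathode, Mn²⁺/Mn the anode: E°cell = +2.88 V, n = 2.
Overall reaction: 2 Au⁺(aq) + Mn(s) → 2 Au(s) + Mn²⁺(aq); Q = [Mn²⁺]^1/[Au⁺]^2.
From E = E° − (0.0592/n) log Q: log Q = (E° − E)·n/0.0592 = (+2.88 − (+2.930))·2/0.0592 = -1.6892.
So 2·log[Au⁺] = 1·log(0.00026) − log Q = -3.5850 − (-1.6892) = -1.8958; log[Au⁺] = -1.8958 / 2 = -0.9479; [Au⁺] = 10^(-0.9479) ≈ 0.11 M.

0.11 M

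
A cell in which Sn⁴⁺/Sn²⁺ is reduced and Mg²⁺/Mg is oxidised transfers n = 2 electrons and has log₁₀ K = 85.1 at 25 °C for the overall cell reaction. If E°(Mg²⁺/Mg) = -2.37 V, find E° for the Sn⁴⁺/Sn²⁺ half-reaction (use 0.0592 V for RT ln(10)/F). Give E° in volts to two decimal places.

E°cell = (0.0592/n)·log K = (0.0592/2)(85.1) = +2.519 V.
Since Sn⁴⁺/Sn²⁺ is the cathode and Mg²⁺/Mg the anode, E°cell = E°(Sn⁴⁺/Sn²⁺) − E°(Mg²⁺/Mg).
So E°(Sn⁴⁺/Sn²⁺) = E°cell + E°(Mg²⁺/Mg) = +2.519 + (-2.37) = +0.15 V.

+0.15 V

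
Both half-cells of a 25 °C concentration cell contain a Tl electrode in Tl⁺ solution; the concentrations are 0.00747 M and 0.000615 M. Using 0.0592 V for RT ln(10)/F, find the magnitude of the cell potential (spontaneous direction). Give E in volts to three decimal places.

For a concentration cell E°cell = 0. The 0.00747 M side is the cathode (reduction is favoured where [Tl⁺] is higher).
With n = 1, E = −(0.0592/1) log([Tl⁺]ₐₙ/[Tl⁺]꜀ₐₜ) = −(0.0592/1) log(0.000615/0.00747) = −(0.0592/1)(-1.084) = +0.064 V.

+0.064 V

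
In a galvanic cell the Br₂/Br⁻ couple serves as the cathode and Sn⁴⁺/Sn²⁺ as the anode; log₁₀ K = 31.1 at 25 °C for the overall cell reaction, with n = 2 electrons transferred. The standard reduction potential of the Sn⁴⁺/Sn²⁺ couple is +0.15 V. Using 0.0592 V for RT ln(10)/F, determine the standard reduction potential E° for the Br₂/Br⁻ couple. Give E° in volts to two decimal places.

+1.07 V

E°cell = (0.0592/n)·log K = (0.0592/2)(31.1) = +0.921 V.
Since Br₂/Br⁻ is the cathode and Sn⁴⁺/Sn²⁺ the anode, E°cell = E°(Br₂/Br⁻) − E°(Sn⁴⁺/Sn²⁺).
So E°(Br₂/Br⁻) = E°cell + E°(Sn⁴⁺/Sn²⁺) = +0.921 + (+0.15) = +1.07 V.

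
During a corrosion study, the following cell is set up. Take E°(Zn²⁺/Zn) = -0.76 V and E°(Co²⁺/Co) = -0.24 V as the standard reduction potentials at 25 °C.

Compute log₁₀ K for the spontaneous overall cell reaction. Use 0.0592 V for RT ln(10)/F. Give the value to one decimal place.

17.6

Cathode: Co²⁺/Co; anode: Zn²⁺/Zn. E°cell = +0.52 V, n = 2.
log K = nE°cell / 0.0592 = (2)(+0.52) / 0.0592 = 17.6.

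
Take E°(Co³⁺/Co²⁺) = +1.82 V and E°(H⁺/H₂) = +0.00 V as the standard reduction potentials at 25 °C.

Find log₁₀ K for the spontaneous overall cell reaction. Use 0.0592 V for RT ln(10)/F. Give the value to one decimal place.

Cathode: Co³⁺/Co²⁺; anode: H⁺/H₂. E°cell = +1.82 V, n = 2.
log K = nE°cell / 0.0592 = (2)(+1.82) / 0.0592 = 61.5.

61.5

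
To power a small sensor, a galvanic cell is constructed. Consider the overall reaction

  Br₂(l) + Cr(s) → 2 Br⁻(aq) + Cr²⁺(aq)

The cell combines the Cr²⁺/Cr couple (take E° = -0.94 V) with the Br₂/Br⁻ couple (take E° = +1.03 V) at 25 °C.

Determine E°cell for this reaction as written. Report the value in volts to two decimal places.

+1.97 V

The Br₂/Br⁻ couple has the higher reduction potential, so it is the cathode; Cr²⁺/Cr is oxidised at the anode.
E°cell = E°(cathode) − E°(anode) = (+1.03) − (-0.94) = +1.97 V.
Since E°cell > 0, the reaction is spontaneous under standard conditions.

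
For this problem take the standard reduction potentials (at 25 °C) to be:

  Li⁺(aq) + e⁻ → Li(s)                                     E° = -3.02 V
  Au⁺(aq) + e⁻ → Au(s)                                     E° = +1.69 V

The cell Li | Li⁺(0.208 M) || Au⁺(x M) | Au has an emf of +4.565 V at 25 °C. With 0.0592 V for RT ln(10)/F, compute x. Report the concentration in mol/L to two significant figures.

0.00074 M

Au⁺/Au is the cathode, Li⁺/Li the anode: E°cell = +4.71 V, n = 1.
Overall reaction: Au⁺(aq) + Li(s) → Au(s) + Li⁺(aq); Q = [Li⁺]^1/[Au⁺]^1.
From E = E° − (0.0592/n) log Q: log Q = (E° − E)·n/0.0592 = (+4.71 − (+4.565))·1/0.0592 = 2.4493.
So 1·log[Au⁺] = 1·log(0.208) − log Q = -0.6819 − (2.4493) = -3.1312; [Au⁺] = 10^(-3.1312) ≈ 0.00074 M.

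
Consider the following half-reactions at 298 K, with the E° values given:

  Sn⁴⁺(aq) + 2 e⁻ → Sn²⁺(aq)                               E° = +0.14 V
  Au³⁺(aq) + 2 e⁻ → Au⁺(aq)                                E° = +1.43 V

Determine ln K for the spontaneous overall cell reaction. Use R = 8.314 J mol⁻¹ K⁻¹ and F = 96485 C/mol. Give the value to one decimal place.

Cathode: Au³⁺/Au⁺; anode: Sn⁴⁺/Sn²⁺. E°cell = (+1.43) − (+0.14) = +1.29 V, with n = 2.
ΔG° = −nFE° = −RT ln K, so ln K = nFE°/(RT) = (2)(96485)(+1.29) / ((8.314)(298)) = 100.474.

100.5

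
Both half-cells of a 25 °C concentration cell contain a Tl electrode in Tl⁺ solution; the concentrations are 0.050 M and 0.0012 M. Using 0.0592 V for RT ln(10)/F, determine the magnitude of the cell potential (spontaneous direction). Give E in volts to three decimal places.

For a concentration cell E°cell = 0. The 0.050 M side is the cathode (reduction is favoured where [Tl⁺] is higher).
With n = 1, E = −(0.0592/1) log([Tl⁺]ₐₙ/[Tl⁺]꜀ₐₜ) = −(0.0592/1) log(0.0012/0.05) = −(0.0592/1)(-1.620) = +0.096 V.

+0.096 V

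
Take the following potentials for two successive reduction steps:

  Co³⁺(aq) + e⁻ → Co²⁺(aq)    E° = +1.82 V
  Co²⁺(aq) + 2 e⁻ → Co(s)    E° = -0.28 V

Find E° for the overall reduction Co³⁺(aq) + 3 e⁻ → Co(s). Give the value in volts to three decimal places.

Since ΔG° = −nFE° is additive over sequential reductions, n₃E°₃ = n₁E°₁ + n₂E°₂.
E°₃ = (1×+1.82 + 2×-0.28) / 3 = (+1.260) / 3 = +0.420 V.

+0.420 V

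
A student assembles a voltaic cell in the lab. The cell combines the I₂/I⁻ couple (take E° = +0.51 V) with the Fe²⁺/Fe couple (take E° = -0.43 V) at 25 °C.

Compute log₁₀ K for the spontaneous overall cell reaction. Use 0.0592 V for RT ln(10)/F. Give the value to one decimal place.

31.8

Cathode: I₂/I⁻; anode: Fe²⁺/Fe. E°cell = +0.94 V, n = 2.
log K = nE°cell / 0.0592 = (2)(+0.94) / 0.0592 = 31.8.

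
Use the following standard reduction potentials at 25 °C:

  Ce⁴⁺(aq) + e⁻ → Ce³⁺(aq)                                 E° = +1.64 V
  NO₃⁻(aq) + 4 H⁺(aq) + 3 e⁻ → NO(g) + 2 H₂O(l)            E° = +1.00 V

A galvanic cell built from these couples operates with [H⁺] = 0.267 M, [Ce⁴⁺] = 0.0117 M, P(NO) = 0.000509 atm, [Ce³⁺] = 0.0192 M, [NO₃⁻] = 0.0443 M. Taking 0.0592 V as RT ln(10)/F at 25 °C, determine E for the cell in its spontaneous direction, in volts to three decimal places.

Ce⁴⁺/Ce³⁺ is the cathode (higher E°), NO₃⁻/NO the anode: E°cell = +1.64 − (+1.00) = +0.64 V, n = 3.
Overall: 3 Ce⁴⁺(aq) + NO(g) + 2 H₂O(l) → 3 Ce³⁺(aq) + NO₃⁻(aq) + 4 H⁺(aq)
Q = [Ce³⁺]^3·[NO₃⁻]·[H⁺]^4 / ([Ce⁴⁺]^3·P(NO)); log Q = 0.291.
E = E° − (0.0592/n) log Q = +0.64 − (0.0592/3)(0.291) = +0.634 V.

+0.634 V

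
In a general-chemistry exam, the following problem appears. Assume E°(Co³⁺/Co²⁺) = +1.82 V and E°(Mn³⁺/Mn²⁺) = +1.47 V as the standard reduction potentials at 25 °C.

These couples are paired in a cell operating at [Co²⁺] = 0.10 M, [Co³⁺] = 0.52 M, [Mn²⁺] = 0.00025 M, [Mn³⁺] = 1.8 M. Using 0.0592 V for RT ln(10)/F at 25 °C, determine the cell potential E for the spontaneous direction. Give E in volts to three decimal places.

Co³⁺/Co²⁺ is the cathode (higher E°), Mn³⁺/Mn²⁺ the anode: E°cell = +1.82 − (+1.47) = +0.35 V, n = 1.
Overall: Co³⁺(aq) + Mn²⁺(aq) → Co²⁺(aq) + Mn³⁺(aq)
Q = [Co²⁺]·[Mn³⁺] / ([Co³⁺]·[Mn²⁺]); log Q = 3.141.
E = E° − (0.0592/n) log Q = +0.35 − (0.0592/1)(3.141) = +0.164 V.

+0.164 V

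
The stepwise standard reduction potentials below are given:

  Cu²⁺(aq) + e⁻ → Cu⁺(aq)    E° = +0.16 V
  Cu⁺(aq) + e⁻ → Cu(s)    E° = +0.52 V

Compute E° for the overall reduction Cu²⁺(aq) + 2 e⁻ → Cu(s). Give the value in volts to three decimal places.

+0.340 V

Standard free energies of sequential steps add: ΔG°₃ = ΔG°₁ + ΔG°₂, so n₃E°₃ = n₁E°₁ + n₂E°₂.
E°₃ = (1×+0.16 + 1×+0.52) / 2 = (+0.680) / 2 = +0.340 V.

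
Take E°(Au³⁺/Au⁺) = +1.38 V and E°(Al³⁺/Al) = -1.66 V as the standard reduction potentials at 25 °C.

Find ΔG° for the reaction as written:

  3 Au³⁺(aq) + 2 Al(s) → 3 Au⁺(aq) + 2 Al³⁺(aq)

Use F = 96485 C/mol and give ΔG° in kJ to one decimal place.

-1759.9 kJ

As written, Au³⁺/Au⁺ is reduced (cathode) and Al³⁺/Al is oxidised (anode), so E°cell = (+1.38) − (-1.66) = +3.04 V.
Balancing electrons gives n = 6.
ΔG° = −nFE° = −(6)(96485)(+3.04) = -1,759,886 J = -1759.9 kJ.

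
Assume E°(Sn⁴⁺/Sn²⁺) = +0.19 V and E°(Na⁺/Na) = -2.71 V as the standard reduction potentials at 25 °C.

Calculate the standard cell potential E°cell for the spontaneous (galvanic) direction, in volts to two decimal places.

The Sn⁴⁺/Sn²⁺ couple has the higher reduction potential, so it is the cathode; Na⁺/Na is oxidised at the anode.
E°cell = E°(cathode) − E°(anode) = (+0.19) − (-2.71) = +2.90 V.
Since E°cell > 0, the reaction is spontaneous under standard conditions.

+2.90 V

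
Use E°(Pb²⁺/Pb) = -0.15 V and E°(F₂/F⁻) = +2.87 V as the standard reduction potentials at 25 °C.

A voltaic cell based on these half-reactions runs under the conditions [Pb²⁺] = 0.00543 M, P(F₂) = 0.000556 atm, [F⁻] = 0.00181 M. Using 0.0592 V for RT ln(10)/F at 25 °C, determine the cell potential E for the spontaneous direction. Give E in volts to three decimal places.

F₂/F⁻ is the cathode (higher E°), Pb²⁺/Pb the anode: E°cell = +2.87 − (-0.15) = +3.02 V, n = 2.
Overall: F₂(g) + Pb(s) → 2 F⁻(aq) + Pb²⁺(aq)
Q = [F⁻]^2·[Pb²⁺] / (P(F₂)); log Q = -4.495.
E = E° − (0.0592/n) log Q = +3.02 − (0.0592/2)(-4.495) = +3.153 V.

+3.153 V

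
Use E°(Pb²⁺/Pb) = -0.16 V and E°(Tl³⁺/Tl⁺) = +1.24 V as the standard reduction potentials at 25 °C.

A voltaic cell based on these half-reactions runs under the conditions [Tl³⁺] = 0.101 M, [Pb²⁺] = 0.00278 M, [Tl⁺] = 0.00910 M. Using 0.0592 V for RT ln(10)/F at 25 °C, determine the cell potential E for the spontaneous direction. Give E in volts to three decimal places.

+1.507 V

Tl³⁺/Tl⁺ is the cathode (higher E°), Pb²⁺/Pb the anode: E°cell = +1.24 − (-0.16) = +1.40 V, n = 2.
Overall: Tl³⁺(aq) + Pb(s) → Tl⁺(aq) + Pb²⁺(aq)
Q = [Tl⁺]·[Pb²⁺] / ([Tl³⁺]); log Q = -3.601.
E = E° − (0.0592/n) log Q = +1.40 − (0.0592/2)(-3.601) = +1.507 V.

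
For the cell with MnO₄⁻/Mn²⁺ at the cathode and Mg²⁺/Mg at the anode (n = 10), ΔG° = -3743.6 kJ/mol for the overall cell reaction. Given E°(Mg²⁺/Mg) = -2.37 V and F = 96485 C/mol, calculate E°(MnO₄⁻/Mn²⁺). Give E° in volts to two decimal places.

+1.51 V

E°cell = −ΔG°/(nF) = −(-3743.6×10³)/((10)(96485)) = +3.880 V.
Since MnO₄⁻/Mn²⁺ is the cathode and Mg²⁺/Mg the anode, E°cell = E°(MnO₄⁻/Mn²⁺) − E°(Mg²⁺/Mg).
So E°(MnO₄⁻/Mn²⁺) = E°cell + E°(Mg²⁺/Mg) = +3.880 + (-2.37) = +1.51 V.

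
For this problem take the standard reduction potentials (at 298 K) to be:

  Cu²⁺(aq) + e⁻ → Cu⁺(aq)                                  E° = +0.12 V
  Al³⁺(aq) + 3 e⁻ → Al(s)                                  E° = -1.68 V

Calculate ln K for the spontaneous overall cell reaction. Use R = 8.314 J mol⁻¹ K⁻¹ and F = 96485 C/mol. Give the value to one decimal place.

Cathode: Cu²⁺/Cu⁺; anode: Al³⁺/Al. E°cell = (+0.12) − (-1.68) = +1.80 V, with n = 3.
ΔG° = −nFE° = −RT ln K, so ln K = nFE°/(RT) = (3)(96485)(+1.80) / ((8.314)(298)) = 210.294.

210.3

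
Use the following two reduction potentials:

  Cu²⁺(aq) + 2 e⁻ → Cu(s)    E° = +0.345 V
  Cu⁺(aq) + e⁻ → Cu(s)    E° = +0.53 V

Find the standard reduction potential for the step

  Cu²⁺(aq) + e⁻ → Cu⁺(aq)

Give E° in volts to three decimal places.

Sequential free energies add, so n₃E°₃ = n₁E°₁ + n₂E°₂.
With n₃ = 2, and the known step contributing 1×(+0.53) V, the unknown satisfies 1·E° = 2×(+0.345) − 1×(+0.53) = +0.160.
E° = +0.160 / 1 = +0.160 V.

+0.160 V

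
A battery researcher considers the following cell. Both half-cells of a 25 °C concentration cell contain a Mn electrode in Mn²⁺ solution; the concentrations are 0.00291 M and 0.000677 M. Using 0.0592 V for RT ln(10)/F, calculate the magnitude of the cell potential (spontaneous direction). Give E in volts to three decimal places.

+0.019 V

For a concentration cell E°cell = 0. The 0.00291 M side is the cathode (reduction is favoured where [Mn²⁺] is higher).
With n = 2, E = −(0.0592/2) log([Mn²⁺]ₐₙ/[Mn²⁺]꜀ₐₜ) = −(0.0592/2) log(0.000677/0.00291) = −(0.0592/2)(-0.633) = +0.019 V.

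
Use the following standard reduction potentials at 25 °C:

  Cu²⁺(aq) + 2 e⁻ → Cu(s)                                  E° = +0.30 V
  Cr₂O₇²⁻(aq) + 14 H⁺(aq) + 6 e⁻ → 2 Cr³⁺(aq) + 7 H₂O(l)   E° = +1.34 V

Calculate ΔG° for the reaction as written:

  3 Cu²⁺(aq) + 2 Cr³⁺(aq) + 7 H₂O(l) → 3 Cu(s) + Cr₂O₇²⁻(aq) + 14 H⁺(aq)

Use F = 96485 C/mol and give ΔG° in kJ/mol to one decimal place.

As written, Cu²⁺/Cu is reduced (cathode) and Cr₂O₇²⁻/Cr³⁺ is oxidised (anode), so E°cell = (+0.30) − (+1.34) = -1.04 V.
Balancing electrons gives n = 6.
ΔG° = −nFE° = −(6)(96485)(-1.04) = 602,066 J = +602.1 kJ/mol.

+602.1 kJ/mol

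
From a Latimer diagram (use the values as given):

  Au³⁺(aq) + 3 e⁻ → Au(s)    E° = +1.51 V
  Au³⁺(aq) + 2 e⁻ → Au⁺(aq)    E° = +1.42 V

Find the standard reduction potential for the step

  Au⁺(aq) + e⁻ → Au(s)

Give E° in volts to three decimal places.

+1.690 V

Sequential free energies add, so n₃E°₃ = n₁E°₁ + n₂E°₂.
With n₃ = 3, and the known step contributing 2×(+1.42) V, the unknown satisfies 1·E° = 3×(+1.51) − 2×(+1.42) = +1.690.
E° = +1.690 / 1 = +1.690 V.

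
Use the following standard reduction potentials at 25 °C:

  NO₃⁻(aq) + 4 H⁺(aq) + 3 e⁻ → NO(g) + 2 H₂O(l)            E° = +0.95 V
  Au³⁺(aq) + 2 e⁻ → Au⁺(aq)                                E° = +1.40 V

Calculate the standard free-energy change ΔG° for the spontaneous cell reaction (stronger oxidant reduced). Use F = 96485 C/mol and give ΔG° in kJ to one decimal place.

-260.5 kJ

Au³⁺/Au⁺ (E° = +1.40 V) is the cathode; NO₃⁻/NO (E° = +0.95 V) is the anode, so E°cell = +0.45 V.
Balancing electrons gives n = 6 (lcm of 2 and 3).
ΔG° = −nFE° = −(6)(96485)(+0.45) = -260,510 J = -260.5 kJ.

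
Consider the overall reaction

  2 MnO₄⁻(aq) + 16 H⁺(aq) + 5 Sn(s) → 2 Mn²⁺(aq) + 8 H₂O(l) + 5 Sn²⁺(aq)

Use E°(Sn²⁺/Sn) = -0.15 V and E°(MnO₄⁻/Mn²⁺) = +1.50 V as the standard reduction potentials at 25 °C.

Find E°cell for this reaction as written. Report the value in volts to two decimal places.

The MnO₄⁻/Mn²⁺ couple has the higher reduction potential, so it is the cathode; Sn²⁺/Sn is oxidised at the anode.
E°cell = E°(cathode) − E°(anode) = (+1.50) − (-0.15) = +1.65 V.

+1.65 V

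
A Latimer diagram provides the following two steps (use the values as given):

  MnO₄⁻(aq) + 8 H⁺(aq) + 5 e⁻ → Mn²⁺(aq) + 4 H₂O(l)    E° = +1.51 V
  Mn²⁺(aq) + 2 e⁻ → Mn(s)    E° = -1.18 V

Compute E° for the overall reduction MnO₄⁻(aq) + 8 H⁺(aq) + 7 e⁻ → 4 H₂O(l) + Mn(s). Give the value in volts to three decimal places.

+0.741 V

Standard free energies of sequential steps add: ΔG°₃ = ΔG°₁ + ΔG°₂, so n₃E°₃ = n₁E°₁ + n₂E°₂.
E°₃ = (5×+1.51 + 2×-1.18) / 7 = (+5.190) / 7 = +0.741 V.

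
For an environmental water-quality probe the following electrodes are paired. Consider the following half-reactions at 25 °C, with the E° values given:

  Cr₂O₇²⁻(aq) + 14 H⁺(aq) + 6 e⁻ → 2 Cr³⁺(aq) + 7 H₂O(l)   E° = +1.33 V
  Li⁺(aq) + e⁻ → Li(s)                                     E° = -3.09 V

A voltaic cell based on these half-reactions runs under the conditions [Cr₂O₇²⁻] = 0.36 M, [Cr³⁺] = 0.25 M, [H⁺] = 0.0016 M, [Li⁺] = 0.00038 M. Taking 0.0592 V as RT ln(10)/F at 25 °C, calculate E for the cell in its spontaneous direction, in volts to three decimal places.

Cr₂O₇²⁻/Cr³⁺ is the cathode (higher E°), Li⁺/Li the anode: E°cell = +1.33 − (-3.09) = +4.42 V, n = 6.
Overall: Cr₂O₇²⁻(aq) + 14 H⁺(aq) + 6 Li(s) → 2 Cr³⁺(aq) + 7 H₂O(l) + 6 Li⁺(aq)
Q = [Cr³⁺]^2·[Li⁺]^6 / ([Cr₂O₇²⁻]·[H⁺]^14); log Q = 17.861.
E = E° − (0.0592/n) log Q = +4.42 − (0.0592/6)(17.861) = +4.244 V.

+4.244 V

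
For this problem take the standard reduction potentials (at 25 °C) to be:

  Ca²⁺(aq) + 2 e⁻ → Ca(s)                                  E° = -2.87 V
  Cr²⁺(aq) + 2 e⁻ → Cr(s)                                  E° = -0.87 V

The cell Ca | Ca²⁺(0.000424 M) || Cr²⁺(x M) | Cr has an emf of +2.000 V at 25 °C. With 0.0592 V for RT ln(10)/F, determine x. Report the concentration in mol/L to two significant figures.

Cr²⁺/Cr is the cathode, Ca²⁺/Ca the anode: E°cell = +2.00 V, n = 2.
Overall reaction: Cr²⁺(aq) + Ca(s) → Cr(s) + Ca²⁺(aq); Q = [Ca²⁺]^1/[Cr²⁺]^1.
From E = E° − (0.0592/n) log Q: log Q = (E° − E)·n/0.0592 = (+2.00 − (+2.000))·2/0.0592 = 0.0000.
So 1·log[Cr²⁺] = 1·log(0.000424) − log Q = -3.3726 − (0.0000) = -3.3726; [Cr²⁺] = 10^(-3.3726) ≈ 0.00042 M.

0.00042 M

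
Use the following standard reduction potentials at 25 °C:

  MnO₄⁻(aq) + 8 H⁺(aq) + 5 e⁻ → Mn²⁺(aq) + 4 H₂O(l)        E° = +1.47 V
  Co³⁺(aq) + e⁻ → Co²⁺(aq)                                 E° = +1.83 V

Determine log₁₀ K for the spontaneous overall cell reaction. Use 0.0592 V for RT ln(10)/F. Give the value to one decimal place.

30.4

Cathode: Co³⁺/Co²⁺; anode: MnO₄⁻/Mn²⁺. E°cell = +0.36 V, n = 5.
log K = nE°cell / 0.0592 = (5)(+0.36) / 0.0592 = 30.4.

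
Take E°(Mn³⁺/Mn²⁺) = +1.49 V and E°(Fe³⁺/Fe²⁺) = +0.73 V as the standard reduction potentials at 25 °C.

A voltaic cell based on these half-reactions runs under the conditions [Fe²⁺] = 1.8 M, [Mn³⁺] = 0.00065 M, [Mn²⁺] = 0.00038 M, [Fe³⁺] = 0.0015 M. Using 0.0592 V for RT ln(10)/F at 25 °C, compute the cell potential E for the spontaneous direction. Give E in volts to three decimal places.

+0.956 V

Mn³⁺/Mn²⁺ is the cathode (higher E°), Fe³⁺/Fe²⁺ the anode: E°cell = +1.49 − (+0.73) = +0.76 V, n = 1.
Overall: Mn³⁺(aq) + Fe²⁺(aq) → Mn²⁺(aq) + Fe³⁺(aq)
Q = [Mn²⁺]·[Fe³⁺] / ([Mn³⁺]·[Fe²⁺]); log Q = -3.312.
E = E° − (0.0592/n) log Q = +0.76 − (0.0592/1)(-3.312) = +0.956 V.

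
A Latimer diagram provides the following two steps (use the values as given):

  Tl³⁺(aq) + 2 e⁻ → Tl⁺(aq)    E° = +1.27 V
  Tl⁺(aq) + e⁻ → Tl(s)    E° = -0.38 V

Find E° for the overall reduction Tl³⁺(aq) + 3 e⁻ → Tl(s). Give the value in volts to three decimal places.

+0.720 V

Adding the free-energy changes (−nFE°) of the two steps gives −n₃FE°₃ = −n₁FE°₁ − n₂FE°₂.
E°₃ = (2×+1.27 + 1×-0.38) / 3 = (+2.160) / 3 = +0.720 V.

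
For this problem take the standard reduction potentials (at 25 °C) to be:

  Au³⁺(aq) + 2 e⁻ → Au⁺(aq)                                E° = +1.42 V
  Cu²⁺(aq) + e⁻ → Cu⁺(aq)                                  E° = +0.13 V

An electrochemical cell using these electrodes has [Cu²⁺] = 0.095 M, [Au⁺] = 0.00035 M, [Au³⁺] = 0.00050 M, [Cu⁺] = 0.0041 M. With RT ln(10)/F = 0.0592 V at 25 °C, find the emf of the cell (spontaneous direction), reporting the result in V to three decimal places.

Au³⁺/Au⁺ is the cathode (higher E°), Cu²⁺/Cu⁺ the anode: E°cell = +1.42 − (+0.13) = +1.29 V, n = 2.
Overall: Au³⁺(aq) + 2 Cu⁺(aq) → Au⁺(aq) + 2 Cu²⁺(aq)
Q = [Au⁺]·[Cu²⁺]^2 / ([Au³⁺]·[Cu⁺]^2); log Q = 2.575.
E = E° − (0.0592/n) log Q = +1.29 − (0.0592/2)(2.575) = +1.214 V.

+1.214 V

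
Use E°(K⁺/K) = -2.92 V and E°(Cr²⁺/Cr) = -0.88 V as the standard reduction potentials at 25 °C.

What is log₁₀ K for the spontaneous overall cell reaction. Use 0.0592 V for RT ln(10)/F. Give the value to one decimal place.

68.9

Cathode: Cr²⁺/Cr; anode: K⁺/K. E°cell = +2.04 V, n = 2.
log K = nE°cell / 0.0592 = (2)(+2.04) / 0.0592 = 68.9.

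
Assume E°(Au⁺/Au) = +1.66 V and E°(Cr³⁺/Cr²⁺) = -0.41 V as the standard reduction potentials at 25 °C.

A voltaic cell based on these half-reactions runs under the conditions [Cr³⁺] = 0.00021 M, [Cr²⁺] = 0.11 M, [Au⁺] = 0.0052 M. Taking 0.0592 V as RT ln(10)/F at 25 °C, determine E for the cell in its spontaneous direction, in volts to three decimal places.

Au⁺/Au is the cathode (higher E°), Cr³⁺/Cr²⁺ the anode: E°cell = +1.66 − (-0.41) = +2.07 V, n = 1.
Overall: Au⁺(aq) + Cr²⁺(aq) → Au(s) + Cr³⁺(aq)
Q = [Cr³⁺] / ([Au⁺]·[Cr²⁺]); log Q = -0.435.
E = E° − (0.0592/n) log Q = +2.07 − (0.0592/1)(-0.435) = +2.096 V.

+2.096 V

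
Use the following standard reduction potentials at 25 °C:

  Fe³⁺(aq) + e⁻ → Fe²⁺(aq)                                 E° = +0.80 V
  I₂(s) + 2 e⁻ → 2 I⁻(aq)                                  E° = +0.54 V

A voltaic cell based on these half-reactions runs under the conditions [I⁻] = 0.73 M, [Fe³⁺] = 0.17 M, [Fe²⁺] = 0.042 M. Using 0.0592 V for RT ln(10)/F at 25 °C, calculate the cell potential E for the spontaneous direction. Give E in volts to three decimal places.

+0.288 V

Fe³⁺/Fe²⁺ is the cathode (higher E°), I₂/I⁻ the anode: E°cell = +0.80 − (+0.54) = +0.26 V, n = 2.
Overall: 2 Fe³⁺(aq) + 2 I⁻(aq) → 2 Fe²⁺(aq) + I₂(s)
Q = [Fe²⁺]^2 / ([Fe³⁺]^2·[I⁻]^2); log Q = -0.941.
E = E° − (0.0592/n) log Q = +0.26 − (0.0592/2)(-0.941) = +0.288 V.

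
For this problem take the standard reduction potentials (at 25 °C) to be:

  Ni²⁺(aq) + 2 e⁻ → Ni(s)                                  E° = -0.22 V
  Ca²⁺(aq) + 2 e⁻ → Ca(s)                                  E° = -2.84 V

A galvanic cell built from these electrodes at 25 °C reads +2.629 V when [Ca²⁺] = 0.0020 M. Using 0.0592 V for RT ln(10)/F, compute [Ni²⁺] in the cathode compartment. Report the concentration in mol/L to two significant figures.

0.0040 M

Ni²⁺/Ni is the cathode, Ca²⁺/Ca the anode: E°cell = +2.62 V, n = 2.
Overall reaction: Ni²⁺(aq) + Ca(s) → Ni(s) + Ca²⁺(aq); Q = [Ca²⁺]^1/[Ni²⁺]^1.
From E = E° − (0.0592/n) log Q: log Q = (E° − E)·n/0.0592 = (+2.62 − (+2.629))·2/0.0592 = -0.3041.
So 1·log[Ni²⁺] = 1·log(0.002) − log Q = -2.6990 − (-0.3041) = -2.3949; [Ni²⁺] = 10^(-2.3949) ≈ 0.0040 M.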